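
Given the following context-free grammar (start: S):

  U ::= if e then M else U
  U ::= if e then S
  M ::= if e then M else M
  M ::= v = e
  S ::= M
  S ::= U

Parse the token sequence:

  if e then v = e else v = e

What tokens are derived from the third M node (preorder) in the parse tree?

v = e

[S [M if e then [M v = e] else [M v = e]]]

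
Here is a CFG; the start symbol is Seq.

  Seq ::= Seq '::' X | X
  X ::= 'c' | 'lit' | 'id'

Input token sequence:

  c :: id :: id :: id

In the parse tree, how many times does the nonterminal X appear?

[Seq [Seq [Seq [Seq [X c]] :: [X id]] :: [X id]] :: [X id]]

4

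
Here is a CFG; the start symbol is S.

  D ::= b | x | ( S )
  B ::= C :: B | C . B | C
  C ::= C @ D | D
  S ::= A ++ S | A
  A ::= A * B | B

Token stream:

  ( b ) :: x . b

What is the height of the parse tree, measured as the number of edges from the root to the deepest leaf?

[S [A [B [C [D ( [S [A [B [C [D b]]]]] )]] :: [B [C [D x]] . [B [C [D b]]]]]]]

10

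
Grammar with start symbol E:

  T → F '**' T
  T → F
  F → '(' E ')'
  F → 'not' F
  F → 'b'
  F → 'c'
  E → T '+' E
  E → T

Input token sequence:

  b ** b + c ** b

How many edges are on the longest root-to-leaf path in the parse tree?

5

[E [T [F b] ** [T [F b]]] + [E [T [F c] ** [T [F b]]]]]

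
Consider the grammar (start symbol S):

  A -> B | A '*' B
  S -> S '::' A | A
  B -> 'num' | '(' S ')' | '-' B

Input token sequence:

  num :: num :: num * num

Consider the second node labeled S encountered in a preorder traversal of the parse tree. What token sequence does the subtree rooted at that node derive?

num :: num

[S [S [S [A [B num]]] :: [A [B num]]] :: [A [A [B num]] * [B num]]]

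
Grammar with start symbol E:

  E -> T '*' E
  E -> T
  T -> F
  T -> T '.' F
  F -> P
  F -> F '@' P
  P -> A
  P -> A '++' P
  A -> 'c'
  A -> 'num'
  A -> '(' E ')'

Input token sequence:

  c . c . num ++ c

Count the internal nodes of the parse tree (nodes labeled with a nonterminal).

15

[E [T [T [T [F [P [A c]]]] . [F [P [A c]]]] . [F [P [A num] ++ [P [A c]]]]]]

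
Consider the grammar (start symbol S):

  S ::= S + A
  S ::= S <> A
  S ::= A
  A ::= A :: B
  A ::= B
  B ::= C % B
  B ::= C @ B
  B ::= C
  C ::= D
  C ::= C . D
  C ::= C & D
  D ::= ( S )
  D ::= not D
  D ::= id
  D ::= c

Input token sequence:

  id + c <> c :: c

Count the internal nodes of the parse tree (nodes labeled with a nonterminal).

19

[S [S [S [A [B [C [D id]]]]] + [A [B [C [D c]]]]] <> [A [A [B [C [D c]]]] :: [B [C [D c]]]]]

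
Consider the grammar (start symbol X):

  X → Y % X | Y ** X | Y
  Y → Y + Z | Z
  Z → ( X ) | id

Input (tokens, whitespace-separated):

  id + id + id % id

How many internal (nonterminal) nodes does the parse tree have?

[X [Y [Y [Y [Z id]] + [Z id]] + [Z id]] % [X [Y [Z id]]]]

10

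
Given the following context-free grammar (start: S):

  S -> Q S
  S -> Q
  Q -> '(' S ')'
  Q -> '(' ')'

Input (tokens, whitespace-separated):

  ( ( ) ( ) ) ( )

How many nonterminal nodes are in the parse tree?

8

[S [Q ( [S [Q ( )] [S [Q ( )]]] )] [S [Q ( )]]]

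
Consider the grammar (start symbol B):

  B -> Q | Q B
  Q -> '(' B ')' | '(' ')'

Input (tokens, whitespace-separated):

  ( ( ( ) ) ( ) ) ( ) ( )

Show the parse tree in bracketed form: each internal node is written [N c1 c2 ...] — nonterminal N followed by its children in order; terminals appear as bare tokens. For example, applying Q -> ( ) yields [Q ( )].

[B [Q ( [B [Q ( [B [Q ( )]] )] [B [Q ( )]]] )] [B [Q ( )] [B [Q ( )]]]]

B
Q B
( B ) B
( Q B ) B
( ( B ) B ) B
( ( Q ) B ) B
( ( ( ) ) B ) B
( ( ( ) ) Q ) B
( ( ( ) ) ( ) ) B
( ( ( ) ) ( ) ) Q B
( ( ( ) ) ( ) ) ( ) B
( ( ( ) ) ( ) ) ( ) Q
( ( ( ) ) ( ) ) ( ) ( )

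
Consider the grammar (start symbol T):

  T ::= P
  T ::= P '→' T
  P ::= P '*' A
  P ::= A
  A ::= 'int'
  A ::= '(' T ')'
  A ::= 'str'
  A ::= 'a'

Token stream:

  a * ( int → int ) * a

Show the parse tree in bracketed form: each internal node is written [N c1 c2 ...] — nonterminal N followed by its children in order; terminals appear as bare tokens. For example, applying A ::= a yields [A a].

[T [P [P [P [A a]] * [A ( [T [P [A int]] → [T [P [A int]]]] )]] * [A a]]]

T
P
P * A
P * A * A
A * A * A
a * A * A
a * ( T ) * A
a * ( P → T ) * A
a * ( A → T ) * A
a * ( int → T ) * A
a * ( int → P ) * A
a * ( int → A ) * A
a * ( int → int ) * A
a * ( int → int ) * a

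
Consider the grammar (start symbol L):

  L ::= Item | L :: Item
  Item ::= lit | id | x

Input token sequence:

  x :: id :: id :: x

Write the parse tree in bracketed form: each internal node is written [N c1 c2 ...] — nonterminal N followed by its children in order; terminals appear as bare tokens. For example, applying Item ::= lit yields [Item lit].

L
L :: Item
L :: Item :: Item
L :: Item :: Item :: Item
Item :: Item :: Item :: Item
x :: Item :: Item :: Item
x :: id :: Item :: Item
x :: id :: id :: Item
x :: id :: id :: x

[L [L [L [L [Item x]] :: [Item id]] :: [Item id]] :: [Item x]]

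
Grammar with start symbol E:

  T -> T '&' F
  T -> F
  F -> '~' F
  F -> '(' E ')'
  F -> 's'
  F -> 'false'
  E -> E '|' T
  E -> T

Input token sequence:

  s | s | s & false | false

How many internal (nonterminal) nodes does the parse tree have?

[E [E [E [E [T [F s]]] | [T [F s]]] | [T [T [F s]] & [F false]]] | [T [F false]]]

14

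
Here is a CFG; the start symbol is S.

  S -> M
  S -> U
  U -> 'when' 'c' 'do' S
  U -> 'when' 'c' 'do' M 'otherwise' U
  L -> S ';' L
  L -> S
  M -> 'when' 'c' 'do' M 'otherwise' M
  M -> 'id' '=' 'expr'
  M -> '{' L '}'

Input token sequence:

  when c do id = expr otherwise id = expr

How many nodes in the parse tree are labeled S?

1

[S [M when c do [M id = expr] otherwise [M id = expr]]]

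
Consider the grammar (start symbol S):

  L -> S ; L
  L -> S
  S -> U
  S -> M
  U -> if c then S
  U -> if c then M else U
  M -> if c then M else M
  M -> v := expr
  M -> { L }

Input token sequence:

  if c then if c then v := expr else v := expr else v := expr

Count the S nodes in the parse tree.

1

[S [M if c then [M if c then [M v := expr] else [M v := expr]] else [M v := expr]]]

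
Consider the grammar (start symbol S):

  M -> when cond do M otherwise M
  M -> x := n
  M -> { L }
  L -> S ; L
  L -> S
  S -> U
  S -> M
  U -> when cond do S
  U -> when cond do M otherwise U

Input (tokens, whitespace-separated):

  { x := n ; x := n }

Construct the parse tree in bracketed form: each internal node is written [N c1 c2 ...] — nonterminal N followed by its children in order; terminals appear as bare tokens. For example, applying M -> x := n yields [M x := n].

S
M
{ L }
{ S ; L }
{ M ; L }
{ x := n ; L }
{ x := n ; S }
{ x := n ; M }
{ x := n ; x := n }

[S [M { [L [S [M x := n]] ; [L [S [M x := n]]]] }]]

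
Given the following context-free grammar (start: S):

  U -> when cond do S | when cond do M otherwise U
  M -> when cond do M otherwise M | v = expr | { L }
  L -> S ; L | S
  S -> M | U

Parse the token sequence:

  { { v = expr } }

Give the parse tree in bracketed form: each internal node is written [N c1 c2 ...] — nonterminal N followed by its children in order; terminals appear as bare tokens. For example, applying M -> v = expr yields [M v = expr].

S
M
{ L }
{ S }
{ M }
{ { L } }
{ { S } }
{ { M } }
{ { v = expr } }

[S [M { [L [S [M { [L [S [M v = expr]]] }]]] }]]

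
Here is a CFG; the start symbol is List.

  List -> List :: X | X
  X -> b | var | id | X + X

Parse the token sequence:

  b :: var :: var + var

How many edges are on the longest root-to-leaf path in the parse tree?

[List [List [List [X b]] :: [X var]] :: [X [X var] + [X var]]]

4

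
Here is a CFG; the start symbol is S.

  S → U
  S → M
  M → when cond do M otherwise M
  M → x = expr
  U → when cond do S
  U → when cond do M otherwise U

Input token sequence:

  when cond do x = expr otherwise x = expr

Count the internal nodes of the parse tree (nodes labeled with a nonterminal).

[S [M when cond do [M x = expr] otherwise [M x = expr]]]

4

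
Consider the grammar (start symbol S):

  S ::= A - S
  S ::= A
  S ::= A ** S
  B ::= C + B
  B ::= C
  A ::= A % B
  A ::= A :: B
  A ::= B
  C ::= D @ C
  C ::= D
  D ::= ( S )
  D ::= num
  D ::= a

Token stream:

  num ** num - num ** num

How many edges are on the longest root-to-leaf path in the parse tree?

[S [A [B [C [D num]]]] ** [S [A [B [C [D num]]]] - [S [A [B [C [D num]]]] ** [S [A [B [C [D num]]]]]]]]

8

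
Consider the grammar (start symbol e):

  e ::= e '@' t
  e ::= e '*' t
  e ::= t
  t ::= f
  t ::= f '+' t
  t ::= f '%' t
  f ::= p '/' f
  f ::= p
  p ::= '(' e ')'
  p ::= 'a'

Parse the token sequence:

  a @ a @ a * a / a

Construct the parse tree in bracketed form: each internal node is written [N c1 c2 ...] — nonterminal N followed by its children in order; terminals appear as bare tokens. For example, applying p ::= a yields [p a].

e
e * t
e @ t * t
e @ t @ t * t
t @ t @ t * t
f @ t @ t * t
p @ t @ t * t
a @ t @ t * t
a @ f @ t * t
a @ p @ t * t
a @ a @ t * t
a @ a @ f * t
a @ a @ p * t
a @ a @ a * t
a @ a @ a * f
a @ a @ a * p / f
a @ a @ a * a / f
a @ a @ a * a / p
a @ a @ a * a / a

[e [e [e [e [t [f [p a]]]] @ [t [f [p a]]]] @ [t [f [p a]]]] * [t [f [p a] / [f [p a]]]]]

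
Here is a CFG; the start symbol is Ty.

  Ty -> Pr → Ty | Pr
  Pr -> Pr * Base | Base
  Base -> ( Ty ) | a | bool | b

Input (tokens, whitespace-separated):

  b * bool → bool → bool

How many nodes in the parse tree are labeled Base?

4

[Ty [Pr [Pr [Base b]] * [Base bool]] → [Ty [Pr [Base bool]] → [Ty [Pr [Base bool]]]]]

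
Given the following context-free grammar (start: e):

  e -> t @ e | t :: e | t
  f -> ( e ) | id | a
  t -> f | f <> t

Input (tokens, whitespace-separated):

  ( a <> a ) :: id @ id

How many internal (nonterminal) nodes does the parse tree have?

14

[e [t [f ( [e [t [f a] <> [t [f a]]]] )]] :: [e [t [f id]] @ [e [t [f id]]]]]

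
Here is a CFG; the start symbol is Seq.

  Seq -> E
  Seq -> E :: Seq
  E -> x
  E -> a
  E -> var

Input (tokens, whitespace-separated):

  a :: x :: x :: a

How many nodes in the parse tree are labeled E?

4

[Seq [E a] :: [Seq [E x] :: [Seq [E x] :: [Seq [E a]]]]]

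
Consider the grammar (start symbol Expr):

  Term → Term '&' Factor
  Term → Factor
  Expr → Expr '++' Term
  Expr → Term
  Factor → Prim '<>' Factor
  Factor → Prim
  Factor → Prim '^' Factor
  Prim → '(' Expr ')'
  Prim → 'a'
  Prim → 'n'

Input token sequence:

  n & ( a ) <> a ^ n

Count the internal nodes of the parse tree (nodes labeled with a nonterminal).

[Expr [Term [Term [Factor [Prim n]]] & [Factor [Prim ( [Expr [Term [Factor [Prim a]]]] )] <> [Factor [Prim a] ^ [Factor [Prim n]]]]]]

15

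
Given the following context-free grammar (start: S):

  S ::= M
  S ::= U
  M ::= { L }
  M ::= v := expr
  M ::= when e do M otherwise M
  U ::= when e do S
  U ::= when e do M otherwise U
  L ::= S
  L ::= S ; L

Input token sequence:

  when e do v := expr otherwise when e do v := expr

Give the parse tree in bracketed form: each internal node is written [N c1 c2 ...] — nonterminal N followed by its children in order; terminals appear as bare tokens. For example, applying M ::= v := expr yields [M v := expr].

S
U
when e do M otherwise U
when e do v := expr otherwise U
when e do v := expr otherwise when e do S
when e do v := expr otherwise when e do M
when e do v := expr otherwise when e do v := expr

[S [U when e do [M v := expr] otherwise [U when e do [S [M v := expr]]]]]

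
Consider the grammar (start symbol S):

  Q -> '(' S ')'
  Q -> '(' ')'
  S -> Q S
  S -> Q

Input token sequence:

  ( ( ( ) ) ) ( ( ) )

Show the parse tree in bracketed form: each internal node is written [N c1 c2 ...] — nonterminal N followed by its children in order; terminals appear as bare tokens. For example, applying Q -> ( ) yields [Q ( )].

S
Q S
( S ) S
( Q ) S
( ( S ) ) S
( ( Q ) ) S
( ( ( ) ) ) S
( ( ( ) ) ) Q
( ( ( ) ) ) ( S )
( ( ( ) ) ) ( Q )
( ( ( ) ) ) ( ( ) )

[S [Q ( [S [Q ( [S [Q ( )]] )]] )] [S [Q ( [S [Q ( )]] )]]]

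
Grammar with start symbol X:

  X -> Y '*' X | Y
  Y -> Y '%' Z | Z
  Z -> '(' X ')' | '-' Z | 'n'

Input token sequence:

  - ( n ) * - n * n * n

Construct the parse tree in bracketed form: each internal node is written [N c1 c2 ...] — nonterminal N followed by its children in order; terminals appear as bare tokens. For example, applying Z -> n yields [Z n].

X
Y * X
Z * X
- Z * X
- ( X ) * X
- ( Y ) * X
- ( Z ) * X
- ( n ) * X
- ( n ) * Y * X
- ( n ) * Z * X
- ( n ) * - Z * X
- ( n ) * - n * X
- ( n ) * - n * Y * X
- ( n ) * - n * Z * X
- ( n ) * - n * n * X
- ( n ) * - n * n * Y
- ( n ) * - n * n * Z
- ( n ) * - n * n * n

[X [Y [Z - [Z ( [X [Y [Z n]]] )]]] * [X [Y [Z - [Z n]]] * [X [Y [Z n]] * [X [Y [Z n]]]]]]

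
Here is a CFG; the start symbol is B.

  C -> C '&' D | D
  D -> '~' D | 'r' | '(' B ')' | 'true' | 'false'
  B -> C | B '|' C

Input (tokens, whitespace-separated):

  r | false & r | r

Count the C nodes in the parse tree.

4

[B [B [B [C [D r]]] | [C [C [D false]] & [D r]]] | [C [D r]]]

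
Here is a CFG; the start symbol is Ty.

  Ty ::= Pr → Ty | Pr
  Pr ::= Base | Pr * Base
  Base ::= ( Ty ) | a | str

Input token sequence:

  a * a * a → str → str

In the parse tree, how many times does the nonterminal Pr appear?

5

[Ty [Pr [Pr [Pr [Base a]] * [Base a]] * [Base a]] → [Ty [Pr [Base str]] → [Ty [Pr [Base str]]]]]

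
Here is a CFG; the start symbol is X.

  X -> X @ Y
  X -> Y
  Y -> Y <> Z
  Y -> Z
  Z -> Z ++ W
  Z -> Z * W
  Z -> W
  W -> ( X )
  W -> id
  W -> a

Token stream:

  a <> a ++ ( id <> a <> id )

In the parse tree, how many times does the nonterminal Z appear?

[X [Y [Y [Z [W a]]] <> [Z [Z [W a]] ++ [W ( [X [Y [Y [Y [Z [W id]]] <> [Z [W a]]] <> [Z [W id]]]] )]]]]

6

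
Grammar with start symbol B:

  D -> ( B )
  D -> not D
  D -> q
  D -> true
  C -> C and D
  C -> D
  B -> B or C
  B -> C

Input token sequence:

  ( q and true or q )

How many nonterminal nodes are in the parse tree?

[B [C [D ( [B [B [C [C [D q]] and [D true]]] or [C [D q]]] )]]]

11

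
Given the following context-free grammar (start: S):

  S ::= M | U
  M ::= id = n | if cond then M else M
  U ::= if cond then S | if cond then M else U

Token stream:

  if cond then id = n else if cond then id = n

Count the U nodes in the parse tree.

[S [U if cond then [M id = n] else [U if cond then [S [M id = n]]]]]

2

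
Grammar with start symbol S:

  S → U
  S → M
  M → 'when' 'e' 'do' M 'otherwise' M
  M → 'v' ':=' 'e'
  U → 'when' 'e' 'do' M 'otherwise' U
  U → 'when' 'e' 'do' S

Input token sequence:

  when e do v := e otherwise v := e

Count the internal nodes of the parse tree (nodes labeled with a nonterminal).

[S [M when e do [M v := e] otherwise [M v := e]]]

4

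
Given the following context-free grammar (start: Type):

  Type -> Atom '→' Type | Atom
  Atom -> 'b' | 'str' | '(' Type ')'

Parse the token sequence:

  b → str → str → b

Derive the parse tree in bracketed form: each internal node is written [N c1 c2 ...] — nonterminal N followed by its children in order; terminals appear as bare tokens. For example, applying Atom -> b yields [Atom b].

Type
Atom → Type
b → Type
b → Atom → Type
b → str → Type
b → str → Atom → Type
b → str → str → Type
b → str → str → Atom
b → str → str → b

[Type [Atom b] → [Type [Atom str] → [Type [Atom str] → [Type [Atom b]]]]]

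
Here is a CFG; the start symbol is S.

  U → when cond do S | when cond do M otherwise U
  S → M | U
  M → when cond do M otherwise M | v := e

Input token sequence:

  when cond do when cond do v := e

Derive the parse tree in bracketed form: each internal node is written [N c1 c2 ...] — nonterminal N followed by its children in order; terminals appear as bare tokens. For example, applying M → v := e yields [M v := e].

[S [U when cond do [S [U when cond do [S [M v := e]]]]]]

S
U
when cond do S
when cond do U
when cond do when cond do S
when cond do when cond do M
when cond do when cond do v := e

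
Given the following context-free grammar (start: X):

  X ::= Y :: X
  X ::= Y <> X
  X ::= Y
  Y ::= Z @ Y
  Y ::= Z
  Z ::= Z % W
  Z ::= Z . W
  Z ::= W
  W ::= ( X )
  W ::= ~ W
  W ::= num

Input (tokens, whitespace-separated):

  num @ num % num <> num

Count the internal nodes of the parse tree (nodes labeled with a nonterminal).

13

[X [Y [Z [W num]] @ [Y [Z [Z [W num]] % [W num]]]] <> [X [Y [Z [W num]]]]]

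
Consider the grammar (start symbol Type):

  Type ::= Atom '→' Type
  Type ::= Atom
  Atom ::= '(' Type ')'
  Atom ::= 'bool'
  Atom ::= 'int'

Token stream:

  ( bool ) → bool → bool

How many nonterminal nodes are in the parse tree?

[Type [Atom ( [Type [Atom bool]] )] → [Type [Atom bool] → [Type [Atom bool]]]]

8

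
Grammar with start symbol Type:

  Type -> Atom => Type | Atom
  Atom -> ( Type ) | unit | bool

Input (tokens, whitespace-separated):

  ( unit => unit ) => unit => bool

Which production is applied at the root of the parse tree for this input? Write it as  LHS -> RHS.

[Type [Atom ( [Type [Atom unit] => [Type [Atom unit]]] )] => [Type [Atom unit] => [Type [Atom bool]]]]

Type -> Atom => Type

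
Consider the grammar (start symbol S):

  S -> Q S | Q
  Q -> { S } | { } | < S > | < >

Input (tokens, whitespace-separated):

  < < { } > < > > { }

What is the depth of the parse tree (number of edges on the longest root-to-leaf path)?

[S [Q < [S [Q < [S [Q { }]] >] [S [Q < >]]] >] [S [Q { }]]]

6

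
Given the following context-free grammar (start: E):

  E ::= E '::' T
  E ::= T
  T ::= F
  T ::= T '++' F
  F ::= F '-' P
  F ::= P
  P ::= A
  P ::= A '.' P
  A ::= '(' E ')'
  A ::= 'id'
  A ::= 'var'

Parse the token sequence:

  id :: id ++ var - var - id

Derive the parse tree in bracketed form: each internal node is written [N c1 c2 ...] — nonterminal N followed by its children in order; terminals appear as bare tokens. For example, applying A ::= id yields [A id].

E
E :: T
T :: T
F :: T
P :: T
A :: T
id :: T
id :: T ++ F
id :: F ++ F
id :: P ++ F
id :: A ++ F
id :: id ++ F
id :: id ++ F - P
id :: id ++ F - P - P
id :: id ++ P - P - P
id :: id ++ A - P - P
id :: id ++ var - P - P
id :: id ++ var - A - P
id :: id ++ var - var - P
id :: id ++ var - var - A
id :: id ++ var - var - id

[E [E [T [F [P [A id]]]]] :: [T [T [F [P [A id]]]] ++ [F [F [F [P [A var]]] - [P [A var]]] - [P [A id]]]]]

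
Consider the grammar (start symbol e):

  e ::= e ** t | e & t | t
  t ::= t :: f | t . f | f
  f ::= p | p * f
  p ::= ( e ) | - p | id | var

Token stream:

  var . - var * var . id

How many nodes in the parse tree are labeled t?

[e [t [t [t [f [p var]]] . [f [p - [p var]] * [f [p var]]]] . [f [p id]]]]

3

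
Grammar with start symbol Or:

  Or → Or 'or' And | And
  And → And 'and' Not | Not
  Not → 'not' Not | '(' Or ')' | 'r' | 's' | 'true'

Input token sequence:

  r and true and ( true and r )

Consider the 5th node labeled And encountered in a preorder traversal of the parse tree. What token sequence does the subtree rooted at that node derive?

[Or [And [And [And [Not r]] and [Not true]] and [Not ( [Or [And [And [Not true]] and [Not r]]] )]]]

true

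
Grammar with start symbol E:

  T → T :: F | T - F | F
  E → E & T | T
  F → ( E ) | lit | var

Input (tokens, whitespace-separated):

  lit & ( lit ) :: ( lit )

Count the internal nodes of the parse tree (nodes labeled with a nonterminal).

[E [E [T [F lit]]] & [T [T [F ( [E [T [F lit]]] )]] :: [F ( [E [T [F lit]]] )]]]

14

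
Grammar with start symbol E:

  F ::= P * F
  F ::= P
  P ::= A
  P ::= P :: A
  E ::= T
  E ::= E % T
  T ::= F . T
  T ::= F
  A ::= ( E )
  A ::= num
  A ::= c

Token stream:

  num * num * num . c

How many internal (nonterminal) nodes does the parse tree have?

15

[E [T [F [P [A num]] * [F [P [A num]] * [F [P [A num]]]]] . [T [F [P [A c]]]]]]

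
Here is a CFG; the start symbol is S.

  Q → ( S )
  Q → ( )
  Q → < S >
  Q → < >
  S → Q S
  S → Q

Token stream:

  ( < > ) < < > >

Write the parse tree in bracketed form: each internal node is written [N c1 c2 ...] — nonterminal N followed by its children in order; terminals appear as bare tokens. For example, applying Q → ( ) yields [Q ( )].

S
Q S
( S ) S
( Q ) S
( < > ) S
( < > ) Q
( < > ) < S >
( < > ) < Q >
( < > ) < < > >

[S [Q ( [S [Q < >]] )] [S [Q < [S [Q < >]] >]]]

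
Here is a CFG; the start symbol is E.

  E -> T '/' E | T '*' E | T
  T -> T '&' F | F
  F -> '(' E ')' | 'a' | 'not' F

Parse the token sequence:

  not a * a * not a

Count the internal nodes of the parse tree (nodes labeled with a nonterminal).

[E [T [F not [F a]]] * [E [T [F a]] * [E [T [F not [F a]]]]]]

11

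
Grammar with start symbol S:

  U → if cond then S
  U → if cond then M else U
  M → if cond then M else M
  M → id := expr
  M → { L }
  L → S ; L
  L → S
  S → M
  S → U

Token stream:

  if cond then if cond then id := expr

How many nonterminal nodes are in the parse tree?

[S [U if cond then [S [U if cond then [S [M id := expr]]]]]]

6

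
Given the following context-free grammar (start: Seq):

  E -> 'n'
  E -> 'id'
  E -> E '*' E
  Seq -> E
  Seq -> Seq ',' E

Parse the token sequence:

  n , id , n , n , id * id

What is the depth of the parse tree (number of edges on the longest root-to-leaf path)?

[Seq [Seq [Seq [Seq [Seq [E n]] , [E id]] , [E n]] , [E n]] , [E [E id] * [E id]]]

6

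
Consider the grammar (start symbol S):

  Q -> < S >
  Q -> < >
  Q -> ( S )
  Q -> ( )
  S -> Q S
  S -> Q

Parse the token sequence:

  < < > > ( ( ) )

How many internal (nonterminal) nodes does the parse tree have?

8

[S [Q < [S [Q < >]] >] [S [Q ( [S [Q ( )]] )]]]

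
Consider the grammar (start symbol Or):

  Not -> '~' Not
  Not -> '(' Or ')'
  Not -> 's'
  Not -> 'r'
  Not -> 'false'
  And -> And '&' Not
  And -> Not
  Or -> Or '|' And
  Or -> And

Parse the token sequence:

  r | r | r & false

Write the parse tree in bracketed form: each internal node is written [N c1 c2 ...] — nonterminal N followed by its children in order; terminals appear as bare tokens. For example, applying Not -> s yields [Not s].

[Or [Or [Or [And [Not r]]] | [And [Not r]]] | [And [And [Not r]] & [Not false]]]

Or
Or | And
Or | And | And
And | And | And
Not | And | And
r | And | And
r | Not | And
r | r | And
r | r | And & Not
r | r | Not & Not
r | r | r & Not
r | r | r & false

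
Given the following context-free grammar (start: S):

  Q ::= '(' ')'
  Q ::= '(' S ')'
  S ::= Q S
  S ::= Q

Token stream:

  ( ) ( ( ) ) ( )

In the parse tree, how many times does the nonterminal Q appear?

4

[S [Q ( )] [S [Q ( [S [Q ( )]] )] [S [Q ( )]]]]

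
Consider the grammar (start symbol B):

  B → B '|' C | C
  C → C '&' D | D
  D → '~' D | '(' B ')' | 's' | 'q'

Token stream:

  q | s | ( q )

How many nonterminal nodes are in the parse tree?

[B [B [B [C [D q]]] | [C [D s]]] | [C [D ( [B [C [D q]]] )]]]

12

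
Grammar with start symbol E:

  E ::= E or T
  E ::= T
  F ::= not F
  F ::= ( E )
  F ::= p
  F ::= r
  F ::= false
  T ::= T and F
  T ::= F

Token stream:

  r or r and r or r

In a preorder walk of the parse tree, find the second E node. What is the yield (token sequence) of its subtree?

r or r and r

[E [E [E [T [F r]]] or [T [T [F r]] and [F r]]] or [T [F r]]]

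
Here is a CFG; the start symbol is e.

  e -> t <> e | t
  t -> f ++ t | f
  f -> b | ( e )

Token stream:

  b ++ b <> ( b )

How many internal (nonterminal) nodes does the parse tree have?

[e [t [f b] ++ [t [f b]]] <> [e [t [f ( [e [t [f b]]] )]]]]

11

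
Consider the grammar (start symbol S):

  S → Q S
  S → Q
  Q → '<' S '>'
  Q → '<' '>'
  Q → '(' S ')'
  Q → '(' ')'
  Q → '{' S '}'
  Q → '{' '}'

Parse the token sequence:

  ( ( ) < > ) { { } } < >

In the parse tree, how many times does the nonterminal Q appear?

6

[S [Q ( [S [Q ( )] [S [Q < >]]] )] [S [Q { [S [Q { }]] }] [S [Q < >]]]]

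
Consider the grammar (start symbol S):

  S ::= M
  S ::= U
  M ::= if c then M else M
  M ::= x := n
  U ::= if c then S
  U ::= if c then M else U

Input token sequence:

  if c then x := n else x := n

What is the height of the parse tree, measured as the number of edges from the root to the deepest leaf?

[S [M if c then [M x := n] else [M x := n]]]

3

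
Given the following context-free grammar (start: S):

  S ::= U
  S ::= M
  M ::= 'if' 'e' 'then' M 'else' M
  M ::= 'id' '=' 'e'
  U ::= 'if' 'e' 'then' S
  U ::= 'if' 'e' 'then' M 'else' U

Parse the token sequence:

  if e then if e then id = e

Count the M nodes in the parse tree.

[S [U if e then [S [U if e then [S [M id = e]]]]]]

1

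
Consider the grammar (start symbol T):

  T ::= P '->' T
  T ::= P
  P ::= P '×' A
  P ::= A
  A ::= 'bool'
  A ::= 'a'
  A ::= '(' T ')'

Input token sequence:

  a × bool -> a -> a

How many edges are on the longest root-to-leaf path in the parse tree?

[T [P [P [A a]] × [A bool]] -> [T [P [A a]] -> [T [P [A a]]]]]

5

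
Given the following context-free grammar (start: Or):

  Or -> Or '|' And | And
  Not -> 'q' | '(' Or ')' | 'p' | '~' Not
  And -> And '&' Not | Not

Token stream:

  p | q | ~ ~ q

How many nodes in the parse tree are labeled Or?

[Or [Or [Or [And [Not p]]] | [And [Not q]]] | [And [Not ~ [Not ~ [Not q]]]]]

3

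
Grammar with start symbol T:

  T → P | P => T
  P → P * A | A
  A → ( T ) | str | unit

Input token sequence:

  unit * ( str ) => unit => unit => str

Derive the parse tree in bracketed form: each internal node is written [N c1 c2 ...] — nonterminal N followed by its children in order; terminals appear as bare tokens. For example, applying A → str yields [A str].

[T [P [P [A unit]] * [A ( [T [P [A str]]] )]] => [T [P [A unit]] => [T [P [A unit]] => [T [P [A str]]]]]]

T
P => T
P * A => T
A * A => T
unit * A => T
unit * ( T ) => T
unit * ( P ) => T
unit * ( A ) => T
unit * ( str ) => T
unit * ( str ) => P => T
unit * ( str ) => A => T
unit * ( str ) => unit => T
unit * ( str ) => unit => P => T
unit * ( str ) => unit => A => T
unit * ( str ) => unit => unit => T
unit * ( str ) => unit => unit => P
unit * ( str ) => unit => unit => A
unit * ( str ) => unit => unit => str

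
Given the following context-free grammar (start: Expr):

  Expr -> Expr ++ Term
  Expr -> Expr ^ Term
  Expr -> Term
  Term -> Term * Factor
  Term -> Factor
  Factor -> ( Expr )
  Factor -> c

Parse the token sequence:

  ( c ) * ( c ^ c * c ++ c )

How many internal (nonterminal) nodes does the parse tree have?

19

[Expr [Term [Term [Factor ( [Expr [Term [Factor c]]] )]] * [Factor ( [Expr [Expr [Expr [Term [Factor c]]] ^ [Term [Term [Factor c]] * [Factor c]]] ++ [Term [Factor c]]] )]]]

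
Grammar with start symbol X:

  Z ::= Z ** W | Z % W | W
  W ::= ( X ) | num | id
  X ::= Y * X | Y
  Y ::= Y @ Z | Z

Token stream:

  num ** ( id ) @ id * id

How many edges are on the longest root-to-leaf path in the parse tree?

9

[X [Y [Y [Z [Z [W num]] ** [W ( [X [Y [Z [W id]]]] )]]] @ [Z [W id]]] * [X [Y [Z [W id]]]]]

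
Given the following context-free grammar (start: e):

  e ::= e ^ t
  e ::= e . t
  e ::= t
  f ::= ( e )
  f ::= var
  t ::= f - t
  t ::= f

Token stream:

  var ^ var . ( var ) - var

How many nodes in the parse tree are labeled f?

5

[e [e [e [t [f var]]] ^ [t [f var]]] . [t [f ( [e [t [f var]]] )] - [t [f var]]]]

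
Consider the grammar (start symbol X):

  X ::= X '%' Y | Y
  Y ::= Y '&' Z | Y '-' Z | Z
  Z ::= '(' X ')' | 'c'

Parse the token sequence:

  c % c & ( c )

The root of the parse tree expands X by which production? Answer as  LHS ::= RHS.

[X [X [Y [Z c]]] % [Y [Y [Z c]] & [Z ( [X [Y [Z c]]] )]]]

X ::= X '%' Y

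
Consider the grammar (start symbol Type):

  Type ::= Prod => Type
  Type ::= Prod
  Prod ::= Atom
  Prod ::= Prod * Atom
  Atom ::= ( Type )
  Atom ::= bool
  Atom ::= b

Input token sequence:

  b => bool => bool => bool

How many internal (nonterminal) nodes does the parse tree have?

12

[Type [Prod [Atom b]] => [Type [Prod [Atom bool]] => [Type [Prod [Atom bool]] => [Type [Prod [Atom bool]]]]]]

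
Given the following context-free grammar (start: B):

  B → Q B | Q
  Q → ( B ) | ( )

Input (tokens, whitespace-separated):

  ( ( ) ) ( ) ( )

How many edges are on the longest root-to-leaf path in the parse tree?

[B [Q ( [B [Q ( )]] )] [B [Q ( )] [B [Q ( )]]]]

4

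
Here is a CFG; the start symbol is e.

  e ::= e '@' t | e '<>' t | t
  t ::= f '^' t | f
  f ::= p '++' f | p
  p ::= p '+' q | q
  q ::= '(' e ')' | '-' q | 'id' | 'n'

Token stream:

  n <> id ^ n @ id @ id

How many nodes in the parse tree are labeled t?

[e [e [e [e [t [f [p [q n]]]]] <> [t [f [p [q id]]] ^ [t [f [p [q n]]]]]] @ [t [f [p [q id]]]]] @ [t [f [p [q id]]]]]

5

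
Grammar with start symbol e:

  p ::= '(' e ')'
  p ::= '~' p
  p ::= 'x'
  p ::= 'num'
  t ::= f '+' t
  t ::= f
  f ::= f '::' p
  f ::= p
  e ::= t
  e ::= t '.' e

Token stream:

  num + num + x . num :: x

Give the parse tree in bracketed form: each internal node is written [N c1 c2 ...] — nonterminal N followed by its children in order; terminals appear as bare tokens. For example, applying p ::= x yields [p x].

e
t . e
f + t . e
p + t . e
num + t . e
num + f + t . e
num + p + t . e
num + num + t . e
num + num + f . e
num + num + p . e
num + num + x . e
num + num + x . t
num + num + x . f
num + num + x . f :: p
num + num + x . p :: p
num + num + x . num :: p
num + num + x . num :: x

[e [t [f [p num]] + [t [f [p num]] + [t [f [p x]]]]] . [e [t [f [f [p num]] :: [p x]]]]]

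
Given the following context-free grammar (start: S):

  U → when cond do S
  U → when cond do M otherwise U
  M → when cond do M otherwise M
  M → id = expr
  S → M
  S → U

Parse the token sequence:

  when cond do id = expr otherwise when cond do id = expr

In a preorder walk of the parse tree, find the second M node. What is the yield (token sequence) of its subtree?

[S [U when cond do [M id = expr] otherwise [U when cond do [S [M id = expr]]]]]

id = expr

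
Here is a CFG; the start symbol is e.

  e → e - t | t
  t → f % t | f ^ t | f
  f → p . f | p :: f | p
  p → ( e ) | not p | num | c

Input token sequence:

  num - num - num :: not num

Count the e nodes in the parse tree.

3

[e [e [e [t [f [p num]]]] - [t [f [p num]]]] - [t [f [p num] :: [f [p not [p num]]]]]]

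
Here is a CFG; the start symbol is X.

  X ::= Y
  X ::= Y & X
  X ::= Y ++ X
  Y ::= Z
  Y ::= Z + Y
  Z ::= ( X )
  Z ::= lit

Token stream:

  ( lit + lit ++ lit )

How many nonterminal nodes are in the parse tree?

11

[X [Y [Z ( [X [Y [Z lit] + [Y [Z lit]]] ++ [X [Y [Z lit]]]] )]]]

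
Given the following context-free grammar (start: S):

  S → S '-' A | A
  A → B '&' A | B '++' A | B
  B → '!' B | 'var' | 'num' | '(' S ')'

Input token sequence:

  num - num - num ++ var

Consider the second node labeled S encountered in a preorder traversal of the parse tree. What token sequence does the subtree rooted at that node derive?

[S [S [S [A [B num]]] - [A [B num]]] - [A [B num] ++ [A [B var]]]]

num - num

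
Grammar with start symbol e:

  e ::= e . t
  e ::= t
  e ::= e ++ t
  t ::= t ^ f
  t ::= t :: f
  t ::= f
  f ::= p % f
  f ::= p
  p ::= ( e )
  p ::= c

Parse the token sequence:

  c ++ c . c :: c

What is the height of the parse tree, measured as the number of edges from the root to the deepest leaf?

[e [e [e [t [f [p c]]]] ++ [t [f [p c]]]] . [t [t [f [p c]]] :: [f [p c]]]]

6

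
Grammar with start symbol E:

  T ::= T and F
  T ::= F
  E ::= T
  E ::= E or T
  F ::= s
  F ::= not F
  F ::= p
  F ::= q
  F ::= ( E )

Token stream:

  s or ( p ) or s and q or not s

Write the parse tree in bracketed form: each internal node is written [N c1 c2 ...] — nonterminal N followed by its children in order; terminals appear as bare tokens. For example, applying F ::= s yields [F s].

[E [E [E [E [T [F s]]] or [T [F ( [E [T [F p]]] )]]] or [T [T [F s]] and [F q]]] or [T [F not [F s]]]]

E
E or T
E or T or T
E or T or T or T
T or T or T or T
F or T or T or T
s or T or T or T
s or F or T or T
s or ( E ) or T or T
s or ( T ) or T or T
s or ( F ) or T or T
s or ( p ) or T or T
s or ( p ) or T and F or T
s or ( p ) or F and F or T
s or ( p ) or s and F or T
s or ( p ) or s and q or T
s or ( p ) or s and q or F
s or ( p ) or s and q or not F
s or ( p ) or s and q or not s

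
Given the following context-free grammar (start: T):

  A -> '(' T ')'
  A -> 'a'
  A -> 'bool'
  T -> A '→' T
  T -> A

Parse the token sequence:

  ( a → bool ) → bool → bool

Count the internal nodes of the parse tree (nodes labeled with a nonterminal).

10

[T [A ( [T [A a] → [T [A bool]]] )] → [T [A bool] → [T [A bool]]]]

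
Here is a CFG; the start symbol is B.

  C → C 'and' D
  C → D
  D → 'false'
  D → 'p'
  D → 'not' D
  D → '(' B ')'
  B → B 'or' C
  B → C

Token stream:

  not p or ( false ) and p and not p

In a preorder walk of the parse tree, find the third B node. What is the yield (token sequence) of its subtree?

[B [B [C [D not [D p]]]] or [C [C [C [D ( [B [C [D false]]] )]] and [D p]] and [D not [D p]]]]

false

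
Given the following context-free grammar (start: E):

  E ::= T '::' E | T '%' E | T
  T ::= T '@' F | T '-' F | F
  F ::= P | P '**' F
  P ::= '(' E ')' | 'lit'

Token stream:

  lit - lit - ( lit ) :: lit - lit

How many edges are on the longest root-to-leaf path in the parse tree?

[E [T [T [T [F [P lit]]] - [F [P lit]]] - [F [P ( [E [T [F [P lit]]]] )]]] :: [E [T [T [F [P lit]]] - [F [P lit]]]]]

8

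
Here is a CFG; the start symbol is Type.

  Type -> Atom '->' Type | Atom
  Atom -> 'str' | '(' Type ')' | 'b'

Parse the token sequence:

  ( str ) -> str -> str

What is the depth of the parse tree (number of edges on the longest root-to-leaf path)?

4

[Type [Atom ( [Type [Atom str]] )] -> [Type [Atom str] -> [Type [Atom str]]]]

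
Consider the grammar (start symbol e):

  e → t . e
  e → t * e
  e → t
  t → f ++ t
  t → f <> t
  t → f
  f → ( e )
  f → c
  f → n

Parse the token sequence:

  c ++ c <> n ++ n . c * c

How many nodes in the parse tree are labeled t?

6

[e [t [f c] ++ [t [f c] <> [t [f n] ++ [t [f n]]]]] . [e [t [f c]] * [e [t [f c]]]]]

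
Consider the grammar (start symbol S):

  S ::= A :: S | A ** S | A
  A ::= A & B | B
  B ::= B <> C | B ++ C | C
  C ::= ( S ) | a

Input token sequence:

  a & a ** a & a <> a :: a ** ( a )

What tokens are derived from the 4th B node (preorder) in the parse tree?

[S [A [A [B [C a]]] & [B [C a]]] ** [S [A [A [B [C a]]] & [B [B [C a]] <> [C a]]] :: [S [A [B [C a]]] ** [S [A [B [C ( [S [A [B [C a]]]] )]]]]]]]

a <> a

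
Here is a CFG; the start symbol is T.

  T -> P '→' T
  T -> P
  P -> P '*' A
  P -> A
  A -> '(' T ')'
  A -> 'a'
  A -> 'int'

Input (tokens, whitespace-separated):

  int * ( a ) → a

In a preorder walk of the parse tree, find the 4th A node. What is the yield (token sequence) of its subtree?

[T [P [P [A int]] * [A ( [T [P [A a]]] )]] → [T [P [A a]]]]

a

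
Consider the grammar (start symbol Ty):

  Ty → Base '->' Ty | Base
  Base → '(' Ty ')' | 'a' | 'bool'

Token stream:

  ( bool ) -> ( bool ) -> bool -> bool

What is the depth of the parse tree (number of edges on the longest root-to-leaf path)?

[Ty [Base ( [Ty [Base bool]] )] -> [Ty [Base ( [Ty [Base bool]] )] -> [Ty [Base bool] -> [Ty [Base bool]]]]]

5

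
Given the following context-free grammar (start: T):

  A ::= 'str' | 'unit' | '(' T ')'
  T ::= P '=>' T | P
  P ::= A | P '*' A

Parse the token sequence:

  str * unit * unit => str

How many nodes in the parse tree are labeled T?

2

[T [P [P [P [A str]] * [A unit]] * [A unit]] => [T [P [A str]]]]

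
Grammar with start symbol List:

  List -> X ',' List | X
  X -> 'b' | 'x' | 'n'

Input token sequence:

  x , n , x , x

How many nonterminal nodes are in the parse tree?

[List [X x] , [List [X n] , [List [X x] , [List [X x]]]]]

8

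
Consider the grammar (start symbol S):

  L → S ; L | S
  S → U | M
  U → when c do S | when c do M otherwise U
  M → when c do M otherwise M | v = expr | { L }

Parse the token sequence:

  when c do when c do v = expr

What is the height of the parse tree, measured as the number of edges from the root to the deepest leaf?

[S [U when c do [S [U when c do [S [M v = expr]]]]]]

6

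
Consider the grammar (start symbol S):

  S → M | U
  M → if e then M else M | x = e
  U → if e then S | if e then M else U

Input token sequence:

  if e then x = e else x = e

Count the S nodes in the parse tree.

1

[S [M if e then [M x = e] else [M x = e]]]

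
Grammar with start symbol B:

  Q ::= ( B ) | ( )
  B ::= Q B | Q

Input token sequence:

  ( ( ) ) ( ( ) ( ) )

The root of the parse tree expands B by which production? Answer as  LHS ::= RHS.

[B [Q ( [B [Q ( )]] )] [B [Q ( [B [Q ( )] [B [Q ( )]]] )]]]

B ::= Q B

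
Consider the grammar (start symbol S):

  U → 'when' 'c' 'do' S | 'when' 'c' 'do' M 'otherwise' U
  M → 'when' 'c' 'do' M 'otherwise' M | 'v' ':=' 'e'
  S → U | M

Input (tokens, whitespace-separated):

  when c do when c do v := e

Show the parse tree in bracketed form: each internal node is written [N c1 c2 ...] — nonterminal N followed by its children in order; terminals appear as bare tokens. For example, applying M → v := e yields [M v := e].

[S [U when c do [S [U when c do [S [M v := e]]]]]]

S
U
when c do S
when c do U
when c do when c do S
when c do when c do M
when c do when c do v := e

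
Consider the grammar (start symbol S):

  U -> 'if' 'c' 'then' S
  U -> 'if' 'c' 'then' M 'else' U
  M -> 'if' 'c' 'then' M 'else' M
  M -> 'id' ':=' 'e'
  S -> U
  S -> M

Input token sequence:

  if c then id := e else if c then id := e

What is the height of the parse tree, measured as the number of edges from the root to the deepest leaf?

5

[S [U if c then [M id := e] else [U if c then [S [M id := e]]]]]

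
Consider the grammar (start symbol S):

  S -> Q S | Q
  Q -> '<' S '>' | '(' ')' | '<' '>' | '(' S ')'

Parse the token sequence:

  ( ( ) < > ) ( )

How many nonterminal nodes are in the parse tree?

8

[S [Q ( [S [Q ( )] [S [Q < >]]] )] [S [Q ( )]]]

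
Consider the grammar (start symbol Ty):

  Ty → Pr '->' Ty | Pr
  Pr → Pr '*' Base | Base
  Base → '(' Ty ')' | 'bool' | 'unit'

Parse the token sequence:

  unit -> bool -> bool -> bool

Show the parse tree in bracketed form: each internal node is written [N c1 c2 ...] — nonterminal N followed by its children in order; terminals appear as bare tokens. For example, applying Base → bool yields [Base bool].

Ty
Pr -> Ty
Base -> Ty
unit -> Ty
unit -> Pr -> Ty
unit -> Base -> Ty
unit -> bool -> Ty
unit -> bool -> Pr -> Ty
unit -> bool -> Base -> Ty
unit -> bool -> bool -> Ty
unit -> bool -> bool -> Pr
unit -> bool -> bool -> Base
unit -> bool -> bool -> bool

[Ty [Pr [Base unit]] -> [Ty [Pr [Base bool]] -> [Ty [Pr [Base bool]] -> [Ty [Pr [Base bool]]]]]]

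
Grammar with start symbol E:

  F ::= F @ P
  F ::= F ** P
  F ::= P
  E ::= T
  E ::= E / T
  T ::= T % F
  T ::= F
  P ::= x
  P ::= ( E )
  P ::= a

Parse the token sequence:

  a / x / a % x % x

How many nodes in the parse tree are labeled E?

3

[E [E [E [T [F [P a]]]] / [T [F [P x]]]] / [T [T [T [F [P a]]] % [F [P x]]] % [F [P x]]]]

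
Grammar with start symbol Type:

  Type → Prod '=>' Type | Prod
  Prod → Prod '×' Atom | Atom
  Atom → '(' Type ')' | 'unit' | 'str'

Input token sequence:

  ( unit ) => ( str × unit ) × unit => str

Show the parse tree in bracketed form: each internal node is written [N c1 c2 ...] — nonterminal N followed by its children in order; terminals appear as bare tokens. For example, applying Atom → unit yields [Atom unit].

Type
Prod => Type
Atom => Type
( Type ) => Type
( Prod ) => Type
( Atom ) => Type
( unit ) => Type
( unit ) => Prod => Type
( unit ) => Prod × Atom => Type
( unit ) => Atom × Atom => Type
( unit ) => ( Type ) × Atom => Type
( unit ) => ( Prod ) × Atom => Type
( unit ) => ( Prod × Atom ) × Atom => Type
( unit ) => ( Atom × Atom ) × Atom => Type
( unit ) => ( str × Atom ) × Atom => Type
( unit ) => ( str × unit ) × Atom => Type
( unit ) => ( str × unit ) × unit => Type
( unit ) => ( str × unit ) × unit => Prod
( unit ) => ( str × unit ) × unit => Atom
( unit ) => ( str × unit ) × unit => str

[Type [Prod [Atom ( [Type [Prod [Atom unit]]] )]] => [Type [Prod [Prod [Atom ( [Type [Prod [Prod [Atom str]] × [Atom unit]]] )]] × [Atom unit]] => [Type [Prod [Atom str]]]]]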